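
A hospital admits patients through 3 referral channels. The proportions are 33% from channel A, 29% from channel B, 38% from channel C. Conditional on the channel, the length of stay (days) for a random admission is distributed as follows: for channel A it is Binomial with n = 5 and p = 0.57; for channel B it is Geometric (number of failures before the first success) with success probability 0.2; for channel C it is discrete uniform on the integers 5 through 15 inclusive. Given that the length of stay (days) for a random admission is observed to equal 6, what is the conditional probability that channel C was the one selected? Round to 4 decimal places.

Likelihoods P(X=6 | ·): A: 0; B: 0.0524288; C: 0.0909091.
Posterior ∝ prior × likelihood. Numerator for C: 0.38·0.0909091 = 0.0345455.
Normalizing constant: 0.33·0 + 0.29·0.0524288 + 0.38·0.0909091 = 0.0497498.
P(C | observation) = 0.0345455 / 0.0497498 = 0.694384.

0.6944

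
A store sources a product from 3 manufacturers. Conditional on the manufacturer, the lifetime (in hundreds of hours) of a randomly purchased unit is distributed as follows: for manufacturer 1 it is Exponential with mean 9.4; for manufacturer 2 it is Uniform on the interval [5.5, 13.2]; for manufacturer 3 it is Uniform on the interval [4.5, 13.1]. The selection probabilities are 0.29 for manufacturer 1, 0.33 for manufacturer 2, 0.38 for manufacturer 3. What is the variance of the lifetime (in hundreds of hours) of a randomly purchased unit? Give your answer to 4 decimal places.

Per component, 1: μ=9.4, E[X²]=176.72; 2: μ=9.35, E[X²]=92.3633; 3: μ=8.8, E[X²]=83.6033.
E[X] = 0.29·9.4 + 0.33·9.35 + 0.38·8.8 = 9.1555.
E[X²] = 0.29·176.72 + 0.33·92.3633 + 0.38·83.6033 = 113.498.
Var(X) = E[X²] − (E[X])² = 113.498 − 83.8232 = 29.6748.

29.6748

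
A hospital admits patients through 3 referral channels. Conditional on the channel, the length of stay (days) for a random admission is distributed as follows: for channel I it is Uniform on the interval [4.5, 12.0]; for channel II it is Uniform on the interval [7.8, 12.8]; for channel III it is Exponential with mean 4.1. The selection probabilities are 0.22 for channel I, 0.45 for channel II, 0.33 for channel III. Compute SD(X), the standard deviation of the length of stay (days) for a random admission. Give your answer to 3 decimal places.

Per component, I: μ=8.25, E[X²]=72.75; II: μ=10.3, E[X²]=108.173; III: μ=4.1, E[X²]=33.62.
E[X] = 0.22·8.25 + 0.45·10.3 + 0.33·4.1 = 7.803.
E[X²] = 0.22·72.75 + 0.45·108.173 + 0.33·33.62 = 75.7776.
Var(X) = E[X²] − (E[X])² = 75.7776 − 60.8868 = 14.8908.
SD(X) = √14.8908 = 3.85886.

3.859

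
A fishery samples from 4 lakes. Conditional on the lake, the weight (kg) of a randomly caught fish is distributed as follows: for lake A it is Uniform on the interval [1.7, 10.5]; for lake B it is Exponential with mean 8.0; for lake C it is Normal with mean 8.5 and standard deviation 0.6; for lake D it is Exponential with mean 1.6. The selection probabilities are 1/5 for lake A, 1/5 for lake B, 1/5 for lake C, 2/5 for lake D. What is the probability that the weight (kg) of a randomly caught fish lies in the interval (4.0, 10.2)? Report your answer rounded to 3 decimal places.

Conditional on each lake, P(4.0 < X < 10.2): A: 0.704545; B: 0.3271; C: 0.997697; D: 0.0803814.
By total probability, P(4.0 < X < 10.2) = 0.2·0.704545 + 0.2·0.3271 + 0.2·0.997697 + 0.4·0.0803814 = 0.438021.

0.438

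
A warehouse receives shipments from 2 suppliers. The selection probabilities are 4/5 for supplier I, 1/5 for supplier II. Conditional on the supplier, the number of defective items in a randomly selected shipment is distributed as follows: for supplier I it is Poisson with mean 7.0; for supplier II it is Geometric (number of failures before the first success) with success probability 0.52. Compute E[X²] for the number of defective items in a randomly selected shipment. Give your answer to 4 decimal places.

45.3254

For each component E[X²] = Var + (mean)², giving I: 56; II: 2.62722.
Overall E[X²] = 0.8·56 + 0.2·2.62722 = 45.3254.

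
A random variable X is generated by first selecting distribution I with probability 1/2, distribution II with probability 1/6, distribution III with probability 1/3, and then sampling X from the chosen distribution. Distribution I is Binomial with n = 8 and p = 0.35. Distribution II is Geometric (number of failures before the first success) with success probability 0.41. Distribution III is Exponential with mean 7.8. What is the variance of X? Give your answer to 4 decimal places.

Per component, I: μ=2.8, E[X²]=9.66; II: μ=1.43902, E[X²]=5.58061; III: μ=7.8, E[X²]=121.68.
E[X] = 0.5·2.8 + 0.166667·1.43902 + 0.333333·7.8 = 4.23984.
E[X²] = 0.5·9.66 + 0.166667·5.58061 + 0.333333·121.68 = 46.3201.
Var(X) = E[X²] − (E[X])² = 46.3201 − 17.9762 = 28.3439.

28.3439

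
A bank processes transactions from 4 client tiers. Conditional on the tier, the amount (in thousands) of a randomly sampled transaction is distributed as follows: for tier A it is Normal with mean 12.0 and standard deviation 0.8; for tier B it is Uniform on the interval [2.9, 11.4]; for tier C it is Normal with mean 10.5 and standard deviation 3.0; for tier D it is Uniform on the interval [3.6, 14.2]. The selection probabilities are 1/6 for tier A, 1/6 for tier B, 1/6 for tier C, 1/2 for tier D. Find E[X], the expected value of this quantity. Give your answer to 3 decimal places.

Component means — A: 12; B: 7.15; C: 10.5; D: 8.9.
E[X] = 0.166667·12 + 0.166667·7.15 + 0.166667·10.5 + 0.5·8.9 = 9.39167.

9.392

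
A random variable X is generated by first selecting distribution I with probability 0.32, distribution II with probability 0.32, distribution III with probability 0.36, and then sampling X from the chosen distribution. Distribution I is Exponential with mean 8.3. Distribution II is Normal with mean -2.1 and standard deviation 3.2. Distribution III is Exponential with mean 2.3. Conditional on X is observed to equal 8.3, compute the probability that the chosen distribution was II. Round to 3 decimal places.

0.011

Likelihoods f(8.3 | ·): I: 0.0443228; II: 0.000634078; III: 0.011777.
Posterior ∝ prior × likelihood. Numerator for II: 0.32·0.000634078 = 0.000202905.
Normalizing constant: 0.32·0.0443228 + 0.32·0.000634078 + 0.36·0.011777 = 0.0186259.
P(II | observation) = 0.000202905 / 0.0186259 = 0.0108937.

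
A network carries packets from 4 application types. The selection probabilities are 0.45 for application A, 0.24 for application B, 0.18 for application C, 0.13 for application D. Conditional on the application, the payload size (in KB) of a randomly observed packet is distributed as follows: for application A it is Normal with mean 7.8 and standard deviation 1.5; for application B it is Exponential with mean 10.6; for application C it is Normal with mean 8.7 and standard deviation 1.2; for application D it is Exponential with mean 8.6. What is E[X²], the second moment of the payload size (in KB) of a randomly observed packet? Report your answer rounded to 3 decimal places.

115.436

For each component E[X²] = Var + (mean)², giving A: 63.09; B: 224.72; C: 77.13; D: 147.92.
Overall E[X²] = 0.45·63.09 + 0.24·224.72 + 0.18·77.13 + 0.13·147.92 = 115.436.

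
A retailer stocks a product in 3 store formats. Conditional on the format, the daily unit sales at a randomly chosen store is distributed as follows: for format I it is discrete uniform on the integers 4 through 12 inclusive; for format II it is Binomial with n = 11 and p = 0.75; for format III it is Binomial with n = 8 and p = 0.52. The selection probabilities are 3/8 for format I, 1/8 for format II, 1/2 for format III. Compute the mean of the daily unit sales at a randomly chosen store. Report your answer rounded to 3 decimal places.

6.111

Component means — I: 8; II: 8.25; III: 4.16.
E[X] = 0.375·8 + 0.125·8.25 + 0.5·4.16 = 6.11125.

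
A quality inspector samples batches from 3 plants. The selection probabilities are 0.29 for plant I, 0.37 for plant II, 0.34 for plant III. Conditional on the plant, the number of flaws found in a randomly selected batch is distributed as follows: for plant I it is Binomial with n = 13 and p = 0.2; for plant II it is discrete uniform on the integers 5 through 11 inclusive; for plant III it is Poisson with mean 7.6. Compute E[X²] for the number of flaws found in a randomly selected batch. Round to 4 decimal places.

For each component E[X²] = Var + (mean)², giving I: 8.84; II: 68; III: 65.36.
Overall E[X²] = 0.29·8.84 + 0.37·68 + 0.34·65.36 = 49.946.

49.9460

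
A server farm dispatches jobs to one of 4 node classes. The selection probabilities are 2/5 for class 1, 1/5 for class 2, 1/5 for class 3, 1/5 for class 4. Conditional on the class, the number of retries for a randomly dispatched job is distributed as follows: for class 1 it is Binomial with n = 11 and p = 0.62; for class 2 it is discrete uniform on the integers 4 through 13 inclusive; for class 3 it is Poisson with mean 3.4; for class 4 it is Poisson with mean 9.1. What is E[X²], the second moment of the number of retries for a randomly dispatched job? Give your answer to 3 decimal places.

57.116

For each component E[X²] = Var + (mean)², giving 1: 49.104; 2: 80.5; 3: 14.96; 4: 91.91.
Overall E[X²] = 0.4·49.104 + 0.2·80.5 + 0.2·14.96 + 0.2·91.91 = 57.1156.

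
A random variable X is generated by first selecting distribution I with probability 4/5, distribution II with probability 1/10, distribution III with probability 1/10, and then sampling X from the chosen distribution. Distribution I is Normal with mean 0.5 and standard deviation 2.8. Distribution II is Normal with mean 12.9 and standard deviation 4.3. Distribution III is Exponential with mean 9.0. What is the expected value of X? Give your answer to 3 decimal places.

2.590

Component means — I: 0.5; II: 12.9; III: 9.
E[X] = 0.8·0.5 + 0.1·12.9 + 0.1·9 = 2.59.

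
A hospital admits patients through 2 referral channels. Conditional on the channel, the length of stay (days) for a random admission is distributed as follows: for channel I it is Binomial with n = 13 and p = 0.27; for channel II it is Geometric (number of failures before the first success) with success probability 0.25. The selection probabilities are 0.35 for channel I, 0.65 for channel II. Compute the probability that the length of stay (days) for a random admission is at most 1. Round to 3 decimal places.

0.318

Conditional on each channel, P(X ≤ 1): I: 0.0971047; II: 0.4375.
By total probability, P(X ≤ 1) = 0.35·0.0971047 + 0.65·0.4375 = 0.318362.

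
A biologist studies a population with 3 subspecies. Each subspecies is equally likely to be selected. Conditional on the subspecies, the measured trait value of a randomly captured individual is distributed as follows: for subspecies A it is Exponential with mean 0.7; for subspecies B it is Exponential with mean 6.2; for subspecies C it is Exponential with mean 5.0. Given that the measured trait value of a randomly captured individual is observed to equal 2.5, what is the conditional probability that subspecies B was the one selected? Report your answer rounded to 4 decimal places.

0.4003

Likelihoods f(2.5 | ·): A: 0.0401652; B: 0.107768; C: 0.121306.
Posterior ∝ prior × likelihood. Numerator for B: 0.333333·0.107768 = 0.0359226.
Normalizing constant: 0.333333·0.0401652 + 0.333333·0.107768 + 0.333333·0.121306 = 0.0897464.
P(B | observation) = 0.0359226 / 0.0897464 = 0.400268.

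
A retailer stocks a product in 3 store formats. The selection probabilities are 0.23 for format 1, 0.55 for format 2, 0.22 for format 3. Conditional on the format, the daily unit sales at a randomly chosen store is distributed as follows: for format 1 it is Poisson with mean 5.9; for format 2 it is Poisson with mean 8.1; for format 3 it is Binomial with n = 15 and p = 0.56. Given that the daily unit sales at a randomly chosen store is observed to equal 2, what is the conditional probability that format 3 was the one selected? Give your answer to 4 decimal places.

0.0101

Likelihoods P(X=2 | ·): 1: 0.04768; 2: 0.0099576; 3: 0.000762869.
Posterior ∝ prior × likelihood. Numerator for 3: 0.22·0.000762869 = 0.000167831.
Normalizing constant: 0.23·0.04768 + 0.55·0.0099576 + 0.22·0.000762869 = 0.0166109.
P(3 | observation) = 0.000167831 / 0.0166109 = 0.0101037.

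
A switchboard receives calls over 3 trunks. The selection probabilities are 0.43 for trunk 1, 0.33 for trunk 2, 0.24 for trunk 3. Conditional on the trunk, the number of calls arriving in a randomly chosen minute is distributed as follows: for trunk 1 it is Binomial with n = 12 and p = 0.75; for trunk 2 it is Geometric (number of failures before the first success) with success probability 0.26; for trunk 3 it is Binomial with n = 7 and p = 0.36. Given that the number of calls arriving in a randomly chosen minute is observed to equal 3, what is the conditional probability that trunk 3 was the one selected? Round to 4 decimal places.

Likelihoods P(X=3 | ·): 1: 0.000354052; 2: 0.105358; 3: 0.273965.
Posterior ∝ prior × likelihood. Numerator for 3: 0.24·0.273965 = 0.0657517.
Normalizing constant: 0.43·0.000354052 + 0.33·0.105358 + 0.24·0.273965 = 0.100672.
P(3 | observation) = 0.0657517 / 0.100672 = 0.653127.

0.6531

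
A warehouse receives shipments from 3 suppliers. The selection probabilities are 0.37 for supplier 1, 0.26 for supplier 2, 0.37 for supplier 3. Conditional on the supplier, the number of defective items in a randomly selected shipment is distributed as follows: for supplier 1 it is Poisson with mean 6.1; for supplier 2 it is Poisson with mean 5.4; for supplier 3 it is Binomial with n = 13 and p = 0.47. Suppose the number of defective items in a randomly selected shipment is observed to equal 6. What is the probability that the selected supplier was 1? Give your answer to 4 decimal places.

0.3295

Likelihoods P(X=6 | ·): 1: 0.160491; 2: 0.155539; 3: 0.217288.
Posterior ∝ prior × likelihood. Numerator for 1: 0.37·0.160491 = 0.0593816.
Normalizing constant: 0.37·0.160491 + 0.26·0.155539 + 0.37·0.217288 = 0.180218.
P(1 | observation) = 0.0593816 / 0.180218 = 0.329498.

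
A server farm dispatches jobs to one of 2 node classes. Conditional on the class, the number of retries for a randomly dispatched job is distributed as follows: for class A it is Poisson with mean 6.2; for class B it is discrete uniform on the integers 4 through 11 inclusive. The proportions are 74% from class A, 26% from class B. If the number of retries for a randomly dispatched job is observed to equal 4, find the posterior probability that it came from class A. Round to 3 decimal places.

Likelihoods P(X=4 | ·): A: 0.124948; B: 0.125.
Posterior ∝ prior × likelihood. Numerator for A: 0.74·0.124948 = 0.0924616.
Normalizing constant: 0.74·0.124948 + 0.26·0.125 = 0.124962.
P(A | observation) = 0.0924616 / 0.124962 = 0.73992.

0.740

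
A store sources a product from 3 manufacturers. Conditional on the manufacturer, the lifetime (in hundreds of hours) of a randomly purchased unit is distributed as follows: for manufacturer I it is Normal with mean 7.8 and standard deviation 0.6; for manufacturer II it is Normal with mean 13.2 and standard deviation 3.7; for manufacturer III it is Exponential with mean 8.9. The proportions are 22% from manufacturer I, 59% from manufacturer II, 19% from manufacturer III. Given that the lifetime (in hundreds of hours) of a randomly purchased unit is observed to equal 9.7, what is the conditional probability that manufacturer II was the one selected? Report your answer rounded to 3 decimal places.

Likelihoods f(9.7 | ·): I: 0.00441829; II: 0.068929; III: 0.0377814.
Posterior ∝ prior × likelihood. Numerator for II: 0.59·0.068929 = 0.0406681.
Normalizing constant: 0.22·0.00441829 + 0.59·0.068929 + 0.19·0.0377814 = 0.0488186.
P(II | observation) = 0.0406681 / 0.0488186 = 0.833045.

0.833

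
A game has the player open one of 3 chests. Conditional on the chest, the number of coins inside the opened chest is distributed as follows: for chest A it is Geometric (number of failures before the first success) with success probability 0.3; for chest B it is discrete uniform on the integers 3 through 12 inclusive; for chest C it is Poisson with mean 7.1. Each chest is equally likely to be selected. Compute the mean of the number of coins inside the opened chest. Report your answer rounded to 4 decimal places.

5.6444

Component means — A: 2.33333; B: 7.5; C: 7.1.
E[X] = 0.333333·2.33333 + 0.333333·7.5 + 0.333333·7.1 = 5.64444.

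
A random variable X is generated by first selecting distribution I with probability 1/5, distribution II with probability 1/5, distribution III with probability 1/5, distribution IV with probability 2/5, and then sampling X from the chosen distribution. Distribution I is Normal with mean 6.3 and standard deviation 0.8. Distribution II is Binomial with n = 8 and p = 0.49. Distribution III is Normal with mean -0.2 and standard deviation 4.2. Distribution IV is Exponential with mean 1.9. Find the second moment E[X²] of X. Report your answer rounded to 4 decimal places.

17.9631

For each component E[X²] = Var + (mean)², giving I: 40.33; II: 17.3656; III: 17.68; IV: 7.22.
Overall E[X²] = 0.2·40.33 + 0.2·17.3656 + 0.2·17.68 + 0.4·7.22 = 17.9631.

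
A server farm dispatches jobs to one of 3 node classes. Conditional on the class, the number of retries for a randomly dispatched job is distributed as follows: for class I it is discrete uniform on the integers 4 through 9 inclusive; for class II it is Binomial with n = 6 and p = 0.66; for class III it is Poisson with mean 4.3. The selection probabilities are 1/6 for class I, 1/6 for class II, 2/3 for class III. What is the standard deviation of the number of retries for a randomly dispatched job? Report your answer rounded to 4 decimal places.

2.0753

Per component, I: μ=6.5, E[X²]=45.1667; II: μ=3.96, E[X²]=17.028; III: μ=4.3, E[X²]=22.79.
E[X] = 0.166667·6.5 + 0.166667·3.96 + 0.666667·4.3 = 4.61.
E[X²] = 0.166667·45.1667 + 0.166667·17.028 + 0.666667·22.79 = 25.5591.
Var(X) = E[X²] − (E[X])² = 25.5591 − 21.2521 = 4.30701.
SD(X) = √4.30701 = 2.07533.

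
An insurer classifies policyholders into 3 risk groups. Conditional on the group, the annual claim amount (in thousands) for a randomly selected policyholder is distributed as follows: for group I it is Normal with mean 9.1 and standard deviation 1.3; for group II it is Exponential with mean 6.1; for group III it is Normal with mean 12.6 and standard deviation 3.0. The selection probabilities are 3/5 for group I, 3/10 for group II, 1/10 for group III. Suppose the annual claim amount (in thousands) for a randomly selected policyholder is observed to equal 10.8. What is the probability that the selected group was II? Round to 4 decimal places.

Likelihoods f(10.8 | ·): I: 0.130506; II: 0.0279097; III: 0.111075.
Posterior ∝ prior × likelihood. Numerator for II: 0.3·0.0279097 = 0.00837291.
Normalizing constant: 0.6·0.130506 + 0.3·0.0279097 + 0.1·0.111075 = 0.0977843.
P(II | observation) = 0.00837291 / 0.0977843 = 0.0856264.

0.0856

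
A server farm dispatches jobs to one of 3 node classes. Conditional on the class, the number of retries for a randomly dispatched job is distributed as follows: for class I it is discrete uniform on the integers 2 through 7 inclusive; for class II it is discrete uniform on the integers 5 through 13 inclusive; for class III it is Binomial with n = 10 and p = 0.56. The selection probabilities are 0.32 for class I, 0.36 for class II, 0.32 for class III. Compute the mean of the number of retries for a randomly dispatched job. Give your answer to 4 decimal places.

Component means — I: 4.5; II: 9; III: 5.6.
E[X] = 0.32·4.5 + 0.36·9 + 0.32·5.6 = 6.472.

6.4720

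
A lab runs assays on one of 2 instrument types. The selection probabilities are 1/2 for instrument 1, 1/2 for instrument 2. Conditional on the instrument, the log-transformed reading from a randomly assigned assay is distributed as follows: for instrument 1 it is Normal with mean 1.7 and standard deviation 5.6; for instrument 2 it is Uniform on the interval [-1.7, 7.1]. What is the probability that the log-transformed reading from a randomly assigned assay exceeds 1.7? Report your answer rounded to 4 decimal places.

Conditional on each instrument, P(X > 1.7): 1: 0.5; 2: 0.613636.
By total probability, P(X > 1.7) = 0.5·0.5 + 0.5·0.613636 = 0.556818.

0.5568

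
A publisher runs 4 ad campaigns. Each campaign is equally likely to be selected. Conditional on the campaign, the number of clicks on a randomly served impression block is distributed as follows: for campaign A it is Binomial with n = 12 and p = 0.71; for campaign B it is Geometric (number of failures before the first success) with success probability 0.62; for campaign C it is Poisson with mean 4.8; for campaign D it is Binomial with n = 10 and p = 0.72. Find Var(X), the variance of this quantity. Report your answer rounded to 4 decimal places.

Per component, A: μ=8.52, E[X²]=75.0612; B: μ=0.612903, E[X²]=1.3642; C: μ=4.8, E[X²]=27.84; D: μ=7.2, E[X²]=53.856.
E[X] = 0.25·8.52 + 0.25·0.612903 + 0.25·4.8 + 0.25·7.2 = 5.28323.
E[X²] = 0.25·75.0612 + 0.25·1.3642 + 0.25·27.84 + 0.25·53.856 = 39.5304.
Var(X) = E[X²] − (E[X])² = 39.5304 − 27.9125 = 11.6179.

11.6179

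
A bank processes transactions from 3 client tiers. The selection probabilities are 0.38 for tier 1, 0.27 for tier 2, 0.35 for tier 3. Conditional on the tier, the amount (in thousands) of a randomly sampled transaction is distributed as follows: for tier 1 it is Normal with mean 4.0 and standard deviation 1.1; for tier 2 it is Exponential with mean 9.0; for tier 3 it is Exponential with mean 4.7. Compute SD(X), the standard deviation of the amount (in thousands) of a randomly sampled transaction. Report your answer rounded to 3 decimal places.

5.868

Per component, 1: μ=4, E[X²]=17.21; 2: μ=9, E[X²]=162; 3: μ=4.7, E[X²]=44.18.
E[X] = 0.38·4 + 0.27·9 + 0.35·4.7 = 5.595.
E[X²] = 0.38·17.21 + 0.27·162 + 0.35·44.18 = 65.7428.
Var(X) = E[X²] − (E[X])² = 65.7428 − 31.304 = 34.4388.
SD(X) = √34.4388 = 5.86846.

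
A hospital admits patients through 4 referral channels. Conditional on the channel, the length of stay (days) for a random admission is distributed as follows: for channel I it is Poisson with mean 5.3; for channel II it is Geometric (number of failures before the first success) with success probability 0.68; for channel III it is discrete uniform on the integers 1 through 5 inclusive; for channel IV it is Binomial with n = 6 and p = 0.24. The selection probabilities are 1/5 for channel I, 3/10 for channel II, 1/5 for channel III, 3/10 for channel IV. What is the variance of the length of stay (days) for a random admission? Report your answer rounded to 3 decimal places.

Per component, I: μ=5.3, E[X²]=33.39; II: μ=0.470588, E[X²]=0.913495; III: μ=3, E[X²]=11; IV: μ=1.44, E[X²]=3.168.
E[X] = 0.2·5.3 + 0.3·0.470588 + 0.2·3 + 0.3·1.44 = 2.23318.
E[X²] = 0.2·33.39 + 0.3·0.913495 + 0.2·11 + 0.3·3.168 = 10.1024.
Var(X) = E[X²] − (E[X])² = 10.1024 − 4.98708 = 5.11537.

5.115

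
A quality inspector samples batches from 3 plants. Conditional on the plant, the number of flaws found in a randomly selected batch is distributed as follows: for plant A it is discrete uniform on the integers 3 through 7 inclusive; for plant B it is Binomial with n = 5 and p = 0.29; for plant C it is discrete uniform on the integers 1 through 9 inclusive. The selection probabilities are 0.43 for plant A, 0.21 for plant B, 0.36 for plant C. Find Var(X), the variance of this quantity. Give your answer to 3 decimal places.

Per component, A: μ=5, E[X²]=27; B: μ=1.45, E[X²]=3.132; C: μ=5, E[X²]=31.6667.
E[X] = 0.43·5 + 0.21·1.45 + 0.36·5 = 4.2545.
E[X²] = 0.43·27 + 0.21·3.132 + 0.36·31.6667 = 23.6677.
Var(X) = E[X²] − (E[X])² = 23.6677 − 18.1008 = 5.56695.

5.567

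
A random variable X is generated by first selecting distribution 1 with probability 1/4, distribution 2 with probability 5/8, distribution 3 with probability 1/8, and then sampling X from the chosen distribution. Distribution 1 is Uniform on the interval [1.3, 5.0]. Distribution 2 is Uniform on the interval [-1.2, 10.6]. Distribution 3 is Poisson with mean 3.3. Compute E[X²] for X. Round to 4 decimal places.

For each component E[X²] = Var + (mean)², giving 1: 11.0633; 2: 33.6933; 3: 14.19.
Overall E[X²] = 0.25·11.0633 + 0.625·33.6933 + 0.125·14.19 = 25.5979.

25.5979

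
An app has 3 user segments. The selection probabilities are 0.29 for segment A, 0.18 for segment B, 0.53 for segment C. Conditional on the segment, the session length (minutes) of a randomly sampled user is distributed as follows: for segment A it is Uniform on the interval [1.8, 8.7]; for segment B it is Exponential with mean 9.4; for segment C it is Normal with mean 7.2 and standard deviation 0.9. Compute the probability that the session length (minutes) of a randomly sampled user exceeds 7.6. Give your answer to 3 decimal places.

0.300

Conditional on each segment, P(X > 7.6): A: 0.15942; B: 0.445521; C: 0.328361.
By total probability, P(X > 7.6) = 0.29·0.15942 + 0.18·0.445521 + 0.53·0.328361 = 0.300457.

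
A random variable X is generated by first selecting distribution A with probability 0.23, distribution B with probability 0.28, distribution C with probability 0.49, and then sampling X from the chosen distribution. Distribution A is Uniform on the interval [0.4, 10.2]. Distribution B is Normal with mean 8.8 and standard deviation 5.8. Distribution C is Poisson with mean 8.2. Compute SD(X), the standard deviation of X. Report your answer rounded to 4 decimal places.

4.1309

Per component, A: μ=5.3, E[X²]=36.0933; B: μ=8.8, E[X²]=111.08; C: μ=8.2, E[X²]=75.44.
E[X] = 0.23·5.3 + 0.28·8.8 + 0.49·8.2 = 7.701.
E[X²] = 0.23·36.0933 + 0.28·111.08 + 0.49·75.44 = 76.3695.
Var(X) = E[X²] − (E[X])² = 76.3695 − 59.3054 = 17.0641.
SD(X) = √17.0641 = 4.13087.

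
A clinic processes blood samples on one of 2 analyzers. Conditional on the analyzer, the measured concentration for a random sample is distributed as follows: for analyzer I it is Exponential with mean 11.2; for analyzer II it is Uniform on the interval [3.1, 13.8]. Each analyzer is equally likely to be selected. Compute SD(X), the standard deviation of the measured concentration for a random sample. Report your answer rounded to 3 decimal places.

Per component, I: μ=11.2, E[X²]=250.88; II: μ=8.45, E[X²]=80.9433.
E[X] = 0.5·11.2 + 0.5·8.45 = 9.825.
E[X²] = 0.5·250.88 + 0.5·80.9433 = 165.912.
Var(X) = E[X²] − (E[X])² = 165.912 − 96.5306 = 69.381.
SD(X) = √69.381 = 8.32953.

8.330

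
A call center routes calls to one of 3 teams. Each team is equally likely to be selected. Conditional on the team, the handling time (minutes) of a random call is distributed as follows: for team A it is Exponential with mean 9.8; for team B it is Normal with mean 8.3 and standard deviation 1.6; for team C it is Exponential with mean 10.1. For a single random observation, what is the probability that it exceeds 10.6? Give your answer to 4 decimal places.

Conditional on each team, P(X > 10.6): A: 0.339042; B: 0.075288; C: 0.350111.
By total probability, P(X > 10.6) = 0.333333·0.339042 + 0.333333·0.075288 + 0.333333·0.350111 = 0.254814.

0.2548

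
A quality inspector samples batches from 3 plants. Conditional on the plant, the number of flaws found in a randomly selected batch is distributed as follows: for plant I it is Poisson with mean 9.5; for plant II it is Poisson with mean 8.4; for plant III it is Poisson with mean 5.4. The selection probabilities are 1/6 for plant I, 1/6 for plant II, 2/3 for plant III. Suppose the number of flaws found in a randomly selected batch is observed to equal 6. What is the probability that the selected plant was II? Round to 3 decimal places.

0.136

Likelihoods P(X=6 | ·): I: 0.0764208; II: 0.109716; III: 0.155539.
Posterior ∝ prior × likelihood. Numerator for II: 0.166667·0.109716 = 0.018286.
Normalizing constant: 0.166667·0.0764208 + 0.166667·0.109716 + 0.666667·0.155539 = 0.134716.
P(II | observation) = 0.018286 / 0.134716 = 0.135738.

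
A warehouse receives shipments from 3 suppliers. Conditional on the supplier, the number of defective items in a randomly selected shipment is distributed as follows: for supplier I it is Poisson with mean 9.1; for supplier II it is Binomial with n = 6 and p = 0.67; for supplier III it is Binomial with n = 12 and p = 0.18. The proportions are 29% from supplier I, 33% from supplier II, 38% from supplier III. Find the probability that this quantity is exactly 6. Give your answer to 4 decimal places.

0.0590

Conditional on each supplier, P(X = 6): I: 0.0880716; II: 0.0904584; III: 0.00955411.
By total probability, P(X = 6) = 0.29·0.0880716 + 0.33·0.0904584 + 0.38·0.00955411 = 0.0590226.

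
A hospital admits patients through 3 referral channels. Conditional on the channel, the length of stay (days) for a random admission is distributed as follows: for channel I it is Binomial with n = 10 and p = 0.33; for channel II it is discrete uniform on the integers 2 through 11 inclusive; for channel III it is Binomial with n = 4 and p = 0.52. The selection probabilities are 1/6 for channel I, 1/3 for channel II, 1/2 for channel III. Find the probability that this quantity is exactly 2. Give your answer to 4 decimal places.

0.2534

Conditional on each channel, P(X = 2): I: 0.198993; II: 0.1; III: 0.373801.
By total probability, P(X = 2) = 0.166667·0.198993 + 0.333333·0.1 + 0.5·0.373801 = 0.253399.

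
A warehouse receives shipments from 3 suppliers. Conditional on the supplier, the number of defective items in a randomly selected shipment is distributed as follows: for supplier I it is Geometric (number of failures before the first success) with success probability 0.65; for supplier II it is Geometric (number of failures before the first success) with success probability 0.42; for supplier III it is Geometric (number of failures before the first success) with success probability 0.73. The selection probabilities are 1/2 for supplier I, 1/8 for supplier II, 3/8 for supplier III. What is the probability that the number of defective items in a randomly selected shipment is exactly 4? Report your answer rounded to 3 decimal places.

Conditional on each supplier, P(X = 4): I: 0.00975406; II: 0.0475293; III: 0.00387952.
By total probability, P(X = 4) = 0.5·0.00975406 + 0.125·0.0475293 + 0.375·0.00387952 = 0.012273.

0.012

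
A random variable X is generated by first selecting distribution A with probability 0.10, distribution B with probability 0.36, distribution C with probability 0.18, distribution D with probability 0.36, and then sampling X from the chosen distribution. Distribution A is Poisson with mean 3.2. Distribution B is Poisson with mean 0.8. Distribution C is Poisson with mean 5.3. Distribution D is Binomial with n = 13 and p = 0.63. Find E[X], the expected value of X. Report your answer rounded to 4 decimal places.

4.5104

Component means — A: 3.2; B: 0.8; C: 5.3; D: 8.19.
E[X] = 0.1·3.2 + 0.36·0.8 + 0.18·5.3 + 0.36·8.19 = 4.5104.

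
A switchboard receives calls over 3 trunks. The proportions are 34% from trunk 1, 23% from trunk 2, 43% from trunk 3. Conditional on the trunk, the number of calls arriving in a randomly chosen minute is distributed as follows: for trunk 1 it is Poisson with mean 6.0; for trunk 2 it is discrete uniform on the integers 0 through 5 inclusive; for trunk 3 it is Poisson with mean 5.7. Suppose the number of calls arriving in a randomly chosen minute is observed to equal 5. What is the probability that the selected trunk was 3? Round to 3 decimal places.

Likelihoods P(X=5 | ·): 1: 0.160623; 2: 0.166667; 3: 0.16777.
Posterior ∝ prior × likelihood. Numerator for 3: 0.43·0.16777 = 0.0721411.
Normalizing constant: 0.34·0.160623 + 0.23·0.166667 + 0.43·0.16777 = 0.165086.
P(3 | observation) = 0.0721411 / 0.165086 = 0.43699.

0.437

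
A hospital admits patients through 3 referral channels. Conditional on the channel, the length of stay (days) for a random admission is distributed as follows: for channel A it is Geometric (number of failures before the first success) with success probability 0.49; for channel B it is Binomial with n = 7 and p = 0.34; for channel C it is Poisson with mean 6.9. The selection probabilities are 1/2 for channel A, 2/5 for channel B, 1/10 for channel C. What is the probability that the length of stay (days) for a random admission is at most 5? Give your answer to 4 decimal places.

0.9195

Conditional on each channel, P(X ≤ 5): A: 0.982404; B: 0.992338; C: 0.313662.
By total probability, P(X ≤ 5) = 0.5·0.982404 + 0.4·0.992338 + 0.1·0.313662 = 0.919503.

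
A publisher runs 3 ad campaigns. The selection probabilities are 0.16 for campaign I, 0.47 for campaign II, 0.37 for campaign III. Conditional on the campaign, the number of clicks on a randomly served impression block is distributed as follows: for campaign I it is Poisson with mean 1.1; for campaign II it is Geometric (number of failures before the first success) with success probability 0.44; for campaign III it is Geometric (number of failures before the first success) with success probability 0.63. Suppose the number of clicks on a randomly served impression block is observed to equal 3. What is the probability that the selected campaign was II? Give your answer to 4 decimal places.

0.6059

Likelihoods P(X=3 | ·): I: 0.0738419; II: 0.077271; III: 0.0319114.
Posterior ∝ prior × likelihood. Numerator for II: 0.47·0.077271 = 0.0363174.
Normalizing constant: 0.16·0.0738419 + 0.47·0.077271 + 0.37·0.0319114 = 0.0599393.
P(II | observation) = 0.0363174 / 0.0599393 = 0.605903.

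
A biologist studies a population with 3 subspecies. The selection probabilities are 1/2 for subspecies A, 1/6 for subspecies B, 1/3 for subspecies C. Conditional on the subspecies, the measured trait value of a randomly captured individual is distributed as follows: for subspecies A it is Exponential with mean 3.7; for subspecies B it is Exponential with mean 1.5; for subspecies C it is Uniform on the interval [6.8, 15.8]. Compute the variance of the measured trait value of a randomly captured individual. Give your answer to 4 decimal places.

Per component, A: μ=3.7, E[X²]=27.38; B: μ=1.5, E[X²]=4.5; C: μ=11.3, E[X²]=134.44.
E[X] = 0.5·3.7 + 0.166667·1.5 + 0.333333·11.3 = 5.86667.
E[X²] = 0.5·27.38 + 0.166667·4.5 + 0.333333·134.44 = 59.2533.
Var(X) = E[X²] − (E[X])² = 59.2533 − 34.4178 = 24.8356.

24.8356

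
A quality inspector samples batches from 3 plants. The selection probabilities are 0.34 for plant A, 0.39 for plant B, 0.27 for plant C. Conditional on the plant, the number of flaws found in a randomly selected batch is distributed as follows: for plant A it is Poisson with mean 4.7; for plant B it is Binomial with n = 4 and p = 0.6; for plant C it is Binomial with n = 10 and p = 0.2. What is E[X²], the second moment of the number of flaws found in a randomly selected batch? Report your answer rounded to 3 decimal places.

For each component E[X²] = Var + (mean)², giving A: 26.79; B: 6.72; C: 5.6.
Overall E[X²] = 0.34·26.79 + 0.39·6.72 + 0.27·5.6 = 13.2414.

13.241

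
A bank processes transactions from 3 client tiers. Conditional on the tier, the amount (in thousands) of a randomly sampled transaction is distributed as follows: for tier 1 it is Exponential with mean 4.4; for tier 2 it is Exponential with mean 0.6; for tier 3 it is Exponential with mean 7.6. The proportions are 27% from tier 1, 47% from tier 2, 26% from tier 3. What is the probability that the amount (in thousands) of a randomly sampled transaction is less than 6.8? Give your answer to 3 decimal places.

Conditional on each tier, P(X < 6.8): 1: 0.786785; 2: 0.999988; 3: 0.591285.
By total probability, P(X < 6.8) = 0.27·0.786785 + 0.47·0.999988 + 0.26·0.591285 = 0.83616.

0.836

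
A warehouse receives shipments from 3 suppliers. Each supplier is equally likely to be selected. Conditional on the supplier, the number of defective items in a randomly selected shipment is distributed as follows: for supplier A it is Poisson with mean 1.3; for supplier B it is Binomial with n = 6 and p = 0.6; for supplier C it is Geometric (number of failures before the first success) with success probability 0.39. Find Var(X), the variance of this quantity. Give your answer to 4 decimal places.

Per component, A: μ=1.3, E[X²]=2.99; B: μ=3.6, E[X²]=14.4; C: μ=1.5641, E[X²]=6.45694.
E[X] = 0.333333·1.3 + 0.333333·3.6 + 0.333333·1.5641 = 2.1547.
E[X²] = 0.333333·2.99 + 0.333333·14.4 + 0.333333·6.45694 = 7.94898.
Var(X) = E[X²] − (E[X])² = 7.94898 − 4.64274 = 3.30624.

3.3062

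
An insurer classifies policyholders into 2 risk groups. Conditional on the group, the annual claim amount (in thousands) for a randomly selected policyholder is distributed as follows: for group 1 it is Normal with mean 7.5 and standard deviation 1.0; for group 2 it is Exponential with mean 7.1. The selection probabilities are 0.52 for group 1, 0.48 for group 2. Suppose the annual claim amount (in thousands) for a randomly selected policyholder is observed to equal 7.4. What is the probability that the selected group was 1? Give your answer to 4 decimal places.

Likelihoods f(7.4 | ·): 1: 0.396953; 2: 0.0496703.
Posterior ∝ prior × likelihood. Numerator for 1: 0.52·0.396953 = 0.206415.
Normalizing constant: 0.52·0.396953 + 0.48·0.0496703 = 0.230257.
P(1 | observation) = 0.206415 / 0.230257 = 0.896456.

0.8965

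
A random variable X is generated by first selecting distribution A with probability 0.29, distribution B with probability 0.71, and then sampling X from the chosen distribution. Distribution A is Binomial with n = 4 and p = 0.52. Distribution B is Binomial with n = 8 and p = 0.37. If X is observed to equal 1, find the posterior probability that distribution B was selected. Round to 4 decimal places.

Likelihoods P(X=1 | ·): A: 0.230031; B: 0.116594.
Posterior ∝ prior × likelihood. Numerator for B: 0.71·0.116594 = 0.0827816.
Normalizing constant: 0.29·0.230031 + 0.71·0.116594 = 0.149491.
P(B | observation) = 0.0827816 / 0.149491 = 0.553758.

0.5538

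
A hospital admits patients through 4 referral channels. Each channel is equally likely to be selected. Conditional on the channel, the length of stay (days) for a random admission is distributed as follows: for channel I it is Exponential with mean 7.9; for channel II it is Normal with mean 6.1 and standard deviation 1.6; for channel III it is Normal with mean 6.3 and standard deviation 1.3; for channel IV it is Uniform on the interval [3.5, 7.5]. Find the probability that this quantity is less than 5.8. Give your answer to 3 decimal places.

Conditional on each channel, P(X < 5.8): I: 0.5201; II: 0.425634; III: 0.350261; IV: 0.575.
By total probability, P(X < 5.8) = 0.25·0.5201 + 0.25·0.425634 + 0.25·0.350261 + 0.25·0.575 = 0.467749.

0.468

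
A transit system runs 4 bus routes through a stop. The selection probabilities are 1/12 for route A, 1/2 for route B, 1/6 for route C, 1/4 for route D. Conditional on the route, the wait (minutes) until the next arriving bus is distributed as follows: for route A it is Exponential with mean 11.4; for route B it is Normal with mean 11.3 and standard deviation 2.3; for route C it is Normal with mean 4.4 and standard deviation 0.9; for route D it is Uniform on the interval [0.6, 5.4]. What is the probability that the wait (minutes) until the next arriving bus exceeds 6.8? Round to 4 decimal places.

0.5339

Conditional on each route, P(X > 6.8): A: 0.550741; B: 0.974798; C: 0.00383038; D: 0.
By total probability, P(X > 6.8) = 0.0833333·0.550741 + 0.5·0.974798 + 0.166667·0.00383038 + 0.25·0 = 0.533933.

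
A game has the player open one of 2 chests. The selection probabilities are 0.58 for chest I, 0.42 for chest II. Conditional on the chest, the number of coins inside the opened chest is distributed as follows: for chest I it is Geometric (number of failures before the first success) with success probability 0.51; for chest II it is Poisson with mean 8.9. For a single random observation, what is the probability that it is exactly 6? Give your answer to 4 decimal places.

0.0436

Conditional on each chest, P(X = 6): I: 0.00705906; II: 0.0941427.
By total probability, P(X = 6) = 0.58·0.00705906 + 0.42·0.0941427 = 0.0436342.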